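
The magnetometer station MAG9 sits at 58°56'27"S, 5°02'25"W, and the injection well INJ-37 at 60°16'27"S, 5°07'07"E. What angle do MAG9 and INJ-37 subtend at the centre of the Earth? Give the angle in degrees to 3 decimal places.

5.304°

MAG9: φ = -58.94083°, λ = -5.04028°
INJ-37: φ = -60.27417°, λ = +5.11861°
Δφ = -1.3333°,  Δλ = 10.1589°
a = sin²(Δφ/2) + cos φ₁ cos φ₂ sin²(Δλ/2) = 0.002141
c = 2·arcsin(√a) = 0.092569 rad = 5.3038°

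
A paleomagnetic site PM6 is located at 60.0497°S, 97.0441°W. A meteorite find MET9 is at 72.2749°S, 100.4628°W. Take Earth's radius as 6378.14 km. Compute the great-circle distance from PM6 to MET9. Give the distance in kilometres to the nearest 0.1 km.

1369.0 km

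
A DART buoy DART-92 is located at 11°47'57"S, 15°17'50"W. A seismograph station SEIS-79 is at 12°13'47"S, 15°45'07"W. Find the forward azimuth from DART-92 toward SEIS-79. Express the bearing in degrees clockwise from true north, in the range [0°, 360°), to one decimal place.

225.9°

DART-92: φ = -11.79917°, λ = -15.29722°
SEIS-79: φ = -12.22972°, λ = -15.75194°
Δλ = -0.4547°
y = sin Δλ · cos φ₂ = -0.007756
x = cos φ₁ sin φ₂ − sin φ₁ cos φ₂ cos Δλ = -0.007521
θ = atan2(y, x) = -134.1173° → 225.8827° (mod 360°)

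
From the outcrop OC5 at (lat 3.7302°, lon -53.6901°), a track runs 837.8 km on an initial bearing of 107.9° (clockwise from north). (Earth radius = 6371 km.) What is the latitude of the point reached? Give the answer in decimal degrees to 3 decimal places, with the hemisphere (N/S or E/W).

1.391°N

δ = d/R = 837.8/6371 = 0.131502 rad
φ₂ = arcsin(sin φ₁ cos δ + cos φ₁ sin δ cos θ)
   = arcsin(0.06506·0.99137 + 0.99788·0.13112·-0.30736) = 1.39130°
λ₂ = λ₁ + atan2(sin θ sin δ cos φ₁, cos δ − sin φ₁ sin φ₂) = -46.52014°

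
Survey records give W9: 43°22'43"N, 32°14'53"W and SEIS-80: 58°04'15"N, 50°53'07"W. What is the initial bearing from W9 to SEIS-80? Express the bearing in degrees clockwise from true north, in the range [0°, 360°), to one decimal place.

W9: φ = +43.37861°, λ = -32.24806°
SEIS-80: φ = +58.07083°, λ = -50.88528°
Δλ = -18.6372°
y = sin Δλ · cos φ₂ = -0.169014
x = cos φ₁ sin φ₂ − sin φ₁ cos φ₂ cos Δλ = 0.272674
θ = atan2(y, x) = -31.7922° → 328.2078° (mod 360°)

328.2°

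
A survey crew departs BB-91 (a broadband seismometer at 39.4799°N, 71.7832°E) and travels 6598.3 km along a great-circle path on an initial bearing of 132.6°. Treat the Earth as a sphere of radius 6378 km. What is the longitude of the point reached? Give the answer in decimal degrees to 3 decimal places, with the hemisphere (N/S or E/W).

δ = d/R = 6598.3/6378 = 1.034541 rad
φ₂ = arcsin(sin φ₁ cos δ + cos φ₁ sin δ cos θ)
   = arcsin(0.63581·0.51092 + 0.77185·0.85963·-0.67688) = -7.13808°
λ₂ = λ₁ + atan2(sin θ sin δ cos φ₁, cos δ − sin φ₁ sin φ₂) = 111.40462°

111.405°E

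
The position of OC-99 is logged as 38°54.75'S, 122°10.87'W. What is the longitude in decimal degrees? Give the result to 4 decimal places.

122.1812°W

122° + 10.87′/60 = 122 + 0.18117 = 122.1812°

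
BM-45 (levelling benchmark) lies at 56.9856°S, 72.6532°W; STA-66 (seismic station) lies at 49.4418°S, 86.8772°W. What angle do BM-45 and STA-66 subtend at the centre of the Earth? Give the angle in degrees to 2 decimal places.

Δφ = 7.5438°,  Δλ = -14.2240°
a = sin²(Δφ/2) + cos φ₁ cos φ₂ sin²(Δλ/2) = 0.009758
c = 2·arcsin(√a) = 0.197889 rad = 11.3382°

11.34°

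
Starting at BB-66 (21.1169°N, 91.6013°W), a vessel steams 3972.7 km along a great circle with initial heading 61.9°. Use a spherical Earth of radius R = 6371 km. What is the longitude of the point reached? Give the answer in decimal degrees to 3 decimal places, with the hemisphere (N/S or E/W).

δ = d/R = 3972.7/6371 = 0.623560 rad
φ₂ = arcsin(sin φ₁ cos δ + cos φ₁ sin δ cos θ)
   = arcsin(0.36027·0.81180 + 0.93285·0.58393·0.47101) = 33.30107°
λ₂ = λ₁ + atan2(sin θ sin δ cos φ₁, cos δ − sin φ₁ sin φ₂) = -53.55507°

53.555°W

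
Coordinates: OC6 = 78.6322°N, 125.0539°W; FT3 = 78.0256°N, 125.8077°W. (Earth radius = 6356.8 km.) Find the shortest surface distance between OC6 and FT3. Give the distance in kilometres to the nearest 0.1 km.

Δφ = -0.6066°,  Δλ = -0.7538°
a = sin²(Δφ/2) + cos φ₁ cos φ₂ sin²(Δλ/2) = 0.000030
c = 2·arcsin(√a) = 0.010916 rad = 0.6255°
d = R·c = 6356.8 × 0.010916 = 69.4 km

69.4 km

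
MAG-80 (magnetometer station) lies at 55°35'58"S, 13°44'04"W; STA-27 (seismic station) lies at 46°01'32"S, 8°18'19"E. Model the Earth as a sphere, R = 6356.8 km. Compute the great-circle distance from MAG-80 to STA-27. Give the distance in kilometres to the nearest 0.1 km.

1862.0 km

MAG-80: φ = -55.59944°, λ = -13.73444°
STA-27: φ = -46.02556°, λ = +8.30528°
Δφ = 9.5739°,  Δλ = 22.0397°
a = sin²(Δφ/2) + cos φ₁ cos φ₂ sin²(Δλ/2) = 0.021297
c = 2·arcsin(√a) = 0.292918 rad = 16.7830°
d = R·c = 6356.8 × 0.292918 = 1862.0 km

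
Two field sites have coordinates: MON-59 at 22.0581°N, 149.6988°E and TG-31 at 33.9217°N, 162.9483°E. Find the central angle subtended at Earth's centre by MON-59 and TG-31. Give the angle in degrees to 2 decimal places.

16.63°

Δφ = 11.8636°,  Δλ = 13.2495°
a = sin²(Δφ/2) + cos φ₁ cos φ₂ sin²(Δλ/2) = 0.020916
c = 2·arcsin(√a) = 0.290264 rad = 16.6309°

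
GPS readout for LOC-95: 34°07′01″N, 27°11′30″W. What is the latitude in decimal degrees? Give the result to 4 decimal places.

34.1169°N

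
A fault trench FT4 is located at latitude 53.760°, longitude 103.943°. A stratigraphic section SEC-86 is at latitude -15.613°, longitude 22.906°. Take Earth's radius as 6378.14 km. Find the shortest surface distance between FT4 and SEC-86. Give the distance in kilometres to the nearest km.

10840 km

Δφ = -69.3730°,  Δλ = -81.0370°
a = sin²(Δφ/2) + cos φ₁ cos φ₂ sin²(Δλ/2) = 0.564185
c = 2·arcsin(√a) = 1.699521 rad = 97.3754°
d = R·c = 6378.14 × 1.699521 = 10839.8 km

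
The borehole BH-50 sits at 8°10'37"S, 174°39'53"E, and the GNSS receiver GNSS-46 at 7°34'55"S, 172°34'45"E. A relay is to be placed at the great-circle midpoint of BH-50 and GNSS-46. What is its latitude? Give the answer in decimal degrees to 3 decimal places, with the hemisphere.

7.881°S

BH-50: φ = -8.17694°, λ = +174.66472°
GNSS-46: φ = -7.58194°, λ = +172.57917°
Bx = cos φ₂ cos Δλ = 0.990601,  By = cos φ₂ sin Δλ = -0.036074
φₘ = atan2(sin φ₁ + sin φ₂, √((cos φ₁ + Bx)² + By²)) = -7.88073°
λₘ = λ₁ + atan2(By, cos φ₁ + Bx) = 173.62120°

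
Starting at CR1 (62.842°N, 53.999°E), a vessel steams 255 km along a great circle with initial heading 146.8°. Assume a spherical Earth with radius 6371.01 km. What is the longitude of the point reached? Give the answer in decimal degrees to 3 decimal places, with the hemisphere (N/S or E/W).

δ = d/R = 255/6371.01 = 0.040025 rad
φ₂ = arcsin(sin φ₁ cos δ + cos φ₁ sin δ cos θ)
   = arcsin(0.88975·0.99920 + 0.45645·0.04001·-0.83676) = 60.89804°
λ₂ = λ₁ + atan2(sin θ sin δ cos φ₁, cos δ − sin φ₁ sin φ₂) = 56.58101°

56.581°E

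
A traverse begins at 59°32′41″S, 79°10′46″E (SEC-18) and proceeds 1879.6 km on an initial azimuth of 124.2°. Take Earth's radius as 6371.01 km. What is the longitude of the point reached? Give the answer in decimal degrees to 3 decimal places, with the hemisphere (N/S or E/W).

SEC-18: φ = -59.54472°, λ = +79.17944°
δ = d/R = 1879.6/6371.01 = 0.295024 rad
φ₂ = arcsin(sin φ₁ cos δ + cos φ₁ sin δ cos θ)
   = arcsin(-0.86203·0.95680 + 0.50687·0.29076·-0.56208) = -65.17849°
λ₂ = λ₁ + atan2(sin θ sin δ cos φ₁, cos δ − sin φ₁ sin φ₂) = 114.12962°

114.130°E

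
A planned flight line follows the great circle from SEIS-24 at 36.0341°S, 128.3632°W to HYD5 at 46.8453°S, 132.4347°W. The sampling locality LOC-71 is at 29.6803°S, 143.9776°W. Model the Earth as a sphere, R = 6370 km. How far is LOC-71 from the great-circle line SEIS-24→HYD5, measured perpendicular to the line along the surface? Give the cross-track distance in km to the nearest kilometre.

δ₁₃ = central angle SEIS-24→LOC-71 = 0.253944 rad  (haversine)
θ₁₃ = bearing SEIS-24→LOC-71 = 291.434°,  θ₁₂ = bearing SEIS-24→HYD5 = 194.440°
dₓₜ = R·arcsin(sin δ₁₃ · sin(θ₁₃ − θ₁₂)) = 6370·arcsin(0.25122·sin(96.994°)) = 1605.326 km
|dₓₜ| = 1605.326 km

1605 km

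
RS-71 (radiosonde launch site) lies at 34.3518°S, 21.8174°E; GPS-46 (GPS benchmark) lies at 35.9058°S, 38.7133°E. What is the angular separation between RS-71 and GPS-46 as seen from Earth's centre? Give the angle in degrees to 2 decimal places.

13.89°

Δφ = -1.5540°,  Δλ = 16.8959°
a = sin²(Δφ/2) + cos φ₁ cos φ₂ sin²(Δλ/2) = 0.014617
c = 2·arcsin(√a) = 0.242391 rad = 13.8880°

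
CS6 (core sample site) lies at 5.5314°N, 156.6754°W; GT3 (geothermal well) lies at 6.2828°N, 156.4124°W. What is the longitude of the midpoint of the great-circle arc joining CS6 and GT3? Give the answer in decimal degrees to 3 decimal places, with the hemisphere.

156.544°W

Bx = cos φ₂ cos Δλ = 0.993983,  By = cos φ₂ sin Δλ = 0.004563
φₘ = atan2(sin φ₁ + sin φ₂, √((cos φ₁ + Bx)² + By²)) = 5.90712°
λₘ = λ₁ + atan2(By, cos φ₁ + Bx) = -156.54399°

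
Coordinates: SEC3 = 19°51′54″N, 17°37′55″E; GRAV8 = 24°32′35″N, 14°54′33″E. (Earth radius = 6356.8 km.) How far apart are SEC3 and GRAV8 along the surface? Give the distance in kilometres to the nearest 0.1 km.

589.5 km

SEC3: φ = +19.86500°, λ = +17.63194°
GRAV8: φ = +24.54306°, λ = +14.90917°
Δφ = 4.6781°,  Δλ = -2.7228°
a = sin²(Δφ/2) + cos φ₁ cos φ₂ sin²(Δλ/2) = 0.002149
c = 2·arcsin(√a) = 0.092738 rad = 5.3135°
d = R·c = 6356.8 × 0.092738 = 589.5 km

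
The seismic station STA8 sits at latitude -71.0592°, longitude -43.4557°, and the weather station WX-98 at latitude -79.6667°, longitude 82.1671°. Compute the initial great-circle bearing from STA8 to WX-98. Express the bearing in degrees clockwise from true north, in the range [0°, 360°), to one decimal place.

160.8°

Δλ = 125.6228°
y = sin Δλ · cos φ₂ = 0.145808
x = cos φ₁ sin φ₂ − sin φ₁ cos φ₂ cos Δλ = -0.418145
θ = atan2(y, x) = 160.7763° → 160.7763° (mod 360°)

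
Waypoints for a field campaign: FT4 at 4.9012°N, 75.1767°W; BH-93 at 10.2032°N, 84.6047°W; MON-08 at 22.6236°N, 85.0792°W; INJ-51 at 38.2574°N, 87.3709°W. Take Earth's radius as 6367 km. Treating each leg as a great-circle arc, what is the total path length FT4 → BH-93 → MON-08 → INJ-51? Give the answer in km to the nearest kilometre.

4326 km

FT4→BH-93: c = 0.187486 rad, d = 1193.72 km
BH-93→MON-08: c = 0.216922 rad, d = 1381.14 km
MON-08→INJ-51: c = 0.275004 rad, d = 1750.95 km
Total = 1193.72 + 1381.14 + 1750.95 = 4325.82 km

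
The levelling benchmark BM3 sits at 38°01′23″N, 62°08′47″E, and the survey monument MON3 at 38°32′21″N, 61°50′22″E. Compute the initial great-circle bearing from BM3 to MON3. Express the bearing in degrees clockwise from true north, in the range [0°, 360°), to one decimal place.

335.1°

BM3: φ = +38.02306°, λ = +62.14639°
MON3: φ = +38.53917°, λ = +61.83944°
Δλ = -0.3069°
y = sin Δλ · cos φ₂ = -0.004190
x = cos φ₁ sin φ₂ − sin φ₁ cos φ₂ cos Δλ = 0.009015
θ = atan2(y, x) = -24.9305° → 335.0695° (mod 360°)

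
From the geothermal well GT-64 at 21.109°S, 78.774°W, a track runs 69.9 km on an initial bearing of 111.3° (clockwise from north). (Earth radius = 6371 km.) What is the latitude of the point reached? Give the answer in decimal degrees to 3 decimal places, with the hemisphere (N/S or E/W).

21.336°S

δ = d/R = 69.9/6371 = 0.010972 rad
φ₂ = arcsin(sin φ₁ cos δ + cos φ₁ sin δ cos θ)
   = arcsin(-0.36014·0.99994 + 0.93290·0.01097·-0.36325) = -21.33619°
λ₂ = λ₁ + atan2(sin θ sin δ cos φ₁, cos δ − sin φ₁ sin φ₂) = -78.14522°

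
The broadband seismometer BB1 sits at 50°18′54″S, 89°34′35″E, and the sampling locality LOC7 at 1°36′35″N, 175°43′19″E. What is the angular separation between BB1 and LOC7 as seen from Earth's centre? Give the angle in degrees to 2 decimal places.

BB1: φ = -50.31500°, λ = +89.57639°
LOC7: φ = +1.60972°, λ = +175.72194°
Δφ = 51.9247°,  Δλ = 86.1456°
a = sin²(Δφ/2) + cos φ₁ cos φ₂ sin²(Δλ/2) = 0.489355
c = 2·arcsin(√a) = 1.549504 rad = 88.7800°

88.78°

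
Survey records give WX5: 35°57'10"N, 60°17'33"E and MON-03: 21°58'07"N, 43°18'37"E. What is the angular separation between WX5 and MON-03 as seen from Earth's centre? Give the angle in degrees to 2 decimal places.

WX5: φ = +35.95278°, λ = +60.29250°
MON-03: φ = +21.96861°, λ = +43.31028°
Δφ = -13.9842°,  Δλ = -16.9822°
a = sin²(Δφ/2) + cos φ₁ cos φ₂ sin²(Δλ/2) = 0.031186
c = 2·arcsin(√a) = 0.355054 rad = 20.3431°

20.34°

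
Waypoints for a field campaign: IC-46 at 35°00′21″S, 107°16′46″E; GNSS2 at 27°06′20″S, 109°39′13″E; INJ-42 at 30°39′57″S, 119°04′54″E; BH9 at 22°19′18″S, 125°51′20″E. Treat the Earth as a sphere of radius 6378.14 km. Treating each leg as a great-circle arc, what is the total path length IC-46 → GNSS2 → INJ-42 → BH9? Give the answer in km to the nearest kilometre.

3056 km

IC-46: φ = -35.00583°, λ = +107.27944°
GNSS2: φ = -27.10556°, λ = +109.65361°
INJ-42: φ = -30.66583°, λ = +119.08167°
BH9: φ = -22.32167°, λ = +125.85556°
IC-46→GNSS2: c = 0.142367 rad, d = 908.04 km
GNSS2→INJ-42: c = 0.156831 rad, d = 1000.29 km
INJ-42→BH9: c = 0.179910 rad, d = 1147.49 km
Total = 908.04 + 1000.29 + 1147.49 = 3055.82 km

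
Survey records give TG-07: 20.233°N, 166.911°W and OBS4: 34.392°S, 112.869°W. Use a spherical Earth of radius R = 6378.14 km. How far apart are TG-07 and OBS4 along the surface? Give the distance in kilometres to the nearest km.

Δφ = -54.6250°,  Δλ = 54.0420°
a = sin²(Δφ/2) + cos φ₁ cos φ₂ sin²(Δλ/2) = 0.370350
c = 2·arcsin(√a) = 1.308500 rad = 74.9715°
d = R·c = 6378.14 × 1.308500 = 8345.8 km

8346 km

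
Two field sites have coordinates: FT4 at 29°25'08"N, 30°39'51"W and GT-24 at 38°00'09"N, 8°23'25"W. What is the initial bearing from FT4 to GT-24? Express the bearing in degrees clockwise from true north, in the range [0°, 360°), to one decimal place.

59.2°

FT4: φ = +29.41889°, λ = -30.66417°
GT-24: φ = +38.00250°, λ = -8.39028°
Δλ = 22.2739°
y = sin Δλ · cos φ₂ = 0.298673
x = cos φ₁ sin φ₂ − sin φ₁ cos φ₂ cos Δλ = 0.178133
θ = atan2(y, x) = 59.1875° → 59.1875° (mod 360°)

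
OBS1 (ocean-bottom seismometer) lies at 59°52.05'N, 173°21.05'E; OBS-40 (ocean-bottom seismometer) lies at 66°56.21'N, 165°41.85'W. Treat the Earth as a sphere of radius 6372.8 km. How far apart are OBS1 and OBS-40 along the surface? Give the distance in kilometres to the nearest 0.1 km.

1295.9 km

OBS1: φ = +59.86750°, λ = +173.35083°
OBS-40: φ = +66.93683°, λ = -165.69750°
Δφ = 7.0693°,  Δλ = 20.9517°
a = sin²(Δφ/2) + cos φ₁ cos φ₂ sin²(Δλ/2) = 0.010302
c = 2·arcsin(√a) = 0.203350 rad = 11.6511°
d = R·c = 6372.8 × 0.203350 = 1295.9 km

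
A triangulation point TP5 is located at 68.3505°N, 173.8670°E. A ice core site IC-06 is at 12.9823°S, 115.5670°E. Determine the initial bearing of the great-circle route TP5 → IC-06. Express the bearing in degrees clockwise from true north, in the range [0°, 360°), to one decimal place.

Δλ = -58.3000°
y = sin Δλ · cos φ₂ = -0.829064
x = cos φ₁ sin φ₂ − sin φ₁ cos φ₂ cos Δλ = -0.558800
θ = atan2(y, x) = -123.9805° → 236.0195° (mod 360°)

236.0°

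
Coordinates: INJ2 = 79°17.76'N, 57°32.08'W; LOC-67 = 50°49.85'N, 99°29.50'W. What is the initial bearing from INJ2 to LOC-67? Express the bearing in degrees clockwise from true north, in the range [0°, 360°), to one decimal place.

233.1°

INJ2: φ = +79.29600°, λ = -57.53467°
LOC-67: φ = +50.83083°, λ = -99.49167°
Δλ = -41.9570°
y = sin Δλ · cos φ₂ = -0.422279
x = cos φ₁ sin φ₂ − sin φ₁ cos φ₂ cos Δλ = -0.317526
θ = atan2(y, x) = -126.9408° → 233.0592° (mod 360°)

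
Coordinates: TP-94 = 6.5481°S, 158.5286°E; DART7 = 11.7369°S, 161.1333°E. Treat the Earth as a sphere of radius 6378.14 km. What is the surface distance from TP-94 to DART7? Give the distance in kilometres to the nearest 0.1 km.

644.6 km

Δφ = -5.1888°,  Δλ = 2.6047°
a = sin²(Δφ/2) + cos φ₁ cos φ₂ sin²(Δλ/2) = 0.002551
c = 2·arcsin(√a) = 0.101066 rad = 5.7907°
d = R·c = 6378.14 × 0.101066 = 644.6 km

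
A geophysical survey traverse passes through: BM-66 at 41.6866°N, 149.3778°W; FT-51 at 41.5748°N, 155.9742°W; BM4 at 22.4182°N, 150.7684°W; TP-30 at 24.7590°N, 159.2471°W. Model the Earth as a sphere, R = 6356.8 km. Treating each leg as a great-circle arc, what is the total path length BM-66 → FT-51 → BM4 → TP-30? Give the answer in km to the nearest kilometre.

BM-66→FT-51: c = 0.086053 rad, d = 547.02 km
FT-51→BM4: c = 0.342932 rad, d = 2179.95 km
BM4→TP-30: c = 0.141603 rad, d = 900.14 km
Total = 547.02 + 2179.95 + 900.14 = 3627.12 km

3627 km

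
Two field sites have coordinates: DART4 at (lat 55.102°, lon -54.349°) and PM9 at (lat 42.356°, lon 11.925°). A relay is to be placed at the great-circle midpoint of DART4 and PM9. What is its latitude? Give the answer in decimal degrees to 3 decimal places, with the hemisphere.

Bx = cos φ₂ cos Δλ = 0.297336,  By = cos φ₂ sin Δλ = 0.676515
φₘ = atan2(sin φ₁ + sin φ₂, √((cos φ₁ + Bx)² + By²)) = 53.59400°
λₘ = λ₁ + atan2(By, cos φ₁ + Bx) = -16.46277°

53.594°N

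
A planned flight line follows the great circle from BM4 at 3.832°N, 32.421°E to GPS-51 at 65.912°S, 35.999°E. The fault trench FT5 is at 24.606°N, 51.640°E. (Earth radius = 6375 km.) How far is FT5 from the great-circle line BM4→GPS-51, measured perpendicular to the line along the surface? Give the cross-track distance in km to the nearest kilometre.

δ₁₃ = central angle BM4→FT5 = 0.485529 rad  (haversine)
θ₁₃ = bearing BM4→FT5 = 39.890°,  θ₁₂ = bearing BM4→GPS-51 = 178.445°
dₓₜ = R·arcsin(sin δ₁₃ · sin(θ₁₃ − θ₁₂)) = 6375·arcsin(0.46668·sin(-138.555°)) = -2001.955 km
|dₓₜ| = 2001.955 km

2002 km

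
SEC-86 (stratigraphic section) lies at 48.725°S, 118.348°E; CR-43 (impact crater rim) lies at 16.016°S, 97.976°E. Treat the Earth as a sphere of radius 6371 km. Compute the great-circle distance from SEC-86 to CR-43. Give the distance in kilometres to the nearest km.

Δφ = 32.7090°,  Δλ = -20.3720°
a = sin²(Δφ/2) + cos φ₁ cos φ₂ sin²(Δλ/2) = 0.099117
c = 2·arcsin(√a) = 0.640551 rad = 36.7009°
d = R·c = 6371 × 0.640551 = 4081.0 km

4081 km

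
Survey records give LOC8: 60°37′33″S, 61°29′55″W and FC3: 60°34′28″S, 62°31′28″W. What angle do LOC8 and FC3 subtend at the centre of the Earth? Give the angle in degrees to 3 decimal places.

LOC8: φ = -60.62583°, λ = -61.49861°
FC3: φ = -60.57444°, λ = -62.52444°
Δφ = 0.0514°,  Δλ = -1.0258°
a = sin²(Δφ/2) + cos φ₁ cos φ₂ sin²(Δλ/2) = 0.000020
c = 2·arcsin(√a) = 0.008835 rad = 0.5062°

0.506°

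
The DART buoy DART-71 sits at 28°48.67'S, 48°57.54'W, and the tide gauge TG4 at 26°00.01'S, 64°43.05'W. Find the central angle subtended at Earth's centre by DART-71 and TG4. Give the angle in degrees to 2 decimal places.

14.26°

DART-71: φ = -28.81117°, λ = -48.95900°
TG4: φ = -26.00017°, λ = -64.71750°
Δφ = 2.8110°,  Δλ = -15.7585°
a = sin²(Δφ/2) + cos φ₁ cos φ₂ sin²(Δλ/2) = 0.015401
c = 2·arcsin(√a) = 0.248846 rad = 14.2578°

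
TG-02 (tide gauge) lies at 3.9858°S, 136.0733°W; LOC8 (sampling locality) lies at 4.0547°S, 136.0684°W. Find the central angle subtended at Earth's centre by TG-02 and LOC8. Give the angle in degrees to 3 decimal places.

Δφ = -0.0689°,  Δλ = 0.0049°
a = sin²(Δφ/2) + cos φ₁ cos φ₂ sin²(Δλ/2) = 0.000000
c = 2·arcsin(√a) = 0.001206 rad = 0.0691°

0.069°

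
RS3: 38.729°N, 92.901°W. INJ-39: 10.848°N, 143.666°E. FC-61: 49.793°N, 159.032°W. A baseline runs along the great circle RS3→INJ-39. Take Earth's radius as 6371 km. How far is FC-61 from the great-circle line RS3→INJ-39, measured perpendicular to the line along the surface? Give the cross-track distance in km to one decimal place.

454.1 km

δ₁₃ = central angle RS3→FC-61 = 0.820861 rad  (haversine)
θ₁₃ = bearing RS3→FC-61 = 306.219°,  θ₁₂ = bearing RS3→INJ-39 = 300.633°
dₓₜ = R·arcsin(sin δ₁₃ · sin(θ₁₃ − θ₁₂)) = 6371·arcsin(0.73173·sin(5.585°)) = 454.115 km
|dₓₜ| = 454.115 km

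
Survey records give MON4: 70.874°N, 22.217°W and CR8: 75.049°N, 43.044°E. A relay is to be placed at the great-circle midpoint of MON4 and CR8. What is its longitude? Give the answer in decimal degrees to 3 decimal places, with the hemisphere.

6.059°E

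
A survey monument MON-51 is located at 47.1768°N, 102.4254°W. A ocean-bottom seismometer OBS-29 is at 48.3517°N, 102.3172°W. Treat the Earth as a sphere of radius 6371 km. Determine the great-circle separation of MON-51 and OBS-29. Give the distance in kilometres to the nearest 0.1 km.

Δφ = 1.1749°,  Δλ = 0.1082°
a = sin²(Δφ/2) + cos φ₁ cos φ₂ sin²(Δλ/2) = 0.000106
c = 2·arcsin(√a) = 0.020545 rad = 1.1771°
d = R·c = 6371 × 0.020545 = 130.9 km

130.9 km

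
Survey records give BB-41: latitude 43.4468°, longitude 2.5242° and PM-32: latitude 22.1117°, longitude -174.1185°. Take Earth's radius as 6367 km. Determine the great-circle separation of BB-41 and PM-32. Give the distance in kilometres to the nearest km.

12709 km

Δφ = -21.3351°,  Δλ = -176.6427°
a = sin²(Δφ/2) + cos φ₁ cos φ₂ sin²(Δλ/2) = 0.706305
c = 2·arcsin(√a) = 1.996113 rad = 114.3689°
d = R·c = 6367 × 1.996113 = 12709.3 km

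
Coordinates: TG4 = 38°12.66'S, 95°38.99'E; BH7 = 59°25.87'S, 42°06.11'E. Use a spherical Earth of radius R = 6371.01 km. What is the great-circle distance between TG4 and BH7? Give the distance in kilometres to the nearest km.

4408 km

TG4: φ = -38.21100°, λ = +95.64983°
BH7: φ = -59.43117°, λ = +42.10183°
Δφ = -21.2202°,  Δλ = -53.5480°
a = sin²(Δφ/2) + cos φ₁ cos φ₂ sin²(Δλ/2) = 0.114992
c = 2·arcsin(√a) = 0.691930 rad = 39.6446°
d = R·c = 6371.01 × 0.691930 = 4408.3 km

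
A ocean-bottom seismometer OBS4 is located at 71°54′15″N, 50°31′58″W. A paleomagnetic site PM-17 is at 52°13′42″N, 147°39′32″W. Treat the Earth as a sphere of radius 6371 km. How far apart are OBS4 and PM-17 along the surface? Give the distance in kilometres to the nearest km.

OBS4: φ = +71.90417°, λ = -50.53278°
PM-17: φ = +52.22833°, λ = -147.65889°
Δφ = -19.6758°,  Δλ = -97.1261°
a = sin²(Δφ/2) + cos φ₁ cos φ₂ sin²(Δλ/2) = 0.136120
c = 2·arcsin(√a) = 0.755747 rad = 43.3011°
d = R·c = 6371 × 0.755747 = 4814.9 km

4815 km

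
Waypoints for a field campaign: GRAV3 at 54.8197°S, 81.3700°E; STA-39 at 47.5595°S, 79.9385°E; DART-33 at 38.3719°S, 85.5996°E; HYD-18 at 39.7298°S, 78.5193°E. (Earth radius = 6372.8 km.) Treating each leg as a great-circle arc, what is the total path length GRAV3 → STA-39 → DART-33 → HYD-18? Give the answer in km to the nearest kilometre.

2564 km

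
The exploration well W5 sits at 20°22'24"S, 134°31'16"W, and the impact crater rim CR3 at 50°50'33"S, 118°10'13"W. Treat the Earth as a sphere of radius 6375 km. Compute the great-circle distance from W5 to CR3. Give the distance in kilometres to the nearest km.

W5: φ = -20.37333°, λ = -134.52111°
CR3: φ = -50.84250°, λ = -118.17028°
Δφ = -30.4692°,  Δλ = 16.3508°
a = sin²(Δφ/2) + cos φ₁ cos φ₂ sin²(Δλ/2) = 0.081019
c = 2·arcsin(√a) = 0.577260 rad = 33.0746°
d = R·c = 6375 × 0.577260 = 3680.0 km

3680 km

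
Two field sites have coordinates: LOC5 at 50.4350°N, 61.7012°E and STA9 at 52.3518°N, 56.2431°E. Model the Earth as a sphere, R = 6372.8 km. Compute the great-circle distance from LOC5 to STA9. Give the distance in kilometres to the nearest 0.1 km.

434.5 km

Δφ = 1.9168°,  Δλ = -5.4581°
a = sin²(Δφ/2) + cos φ₁ cos φ₂ sin²(Δλ/2) = 0.001162
c = 2·arcsin(√a) = 0.068183 rad = 3.9066°
d = R·c = 6372.8 × 0.068183 = 434.5 km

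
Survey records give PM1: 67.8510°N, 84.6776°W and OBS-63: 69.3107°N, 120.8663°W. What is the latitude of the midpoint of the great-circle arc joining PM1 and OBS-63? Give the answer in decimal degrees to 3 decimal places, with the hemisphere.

Bx = cos φ₂ cos Δλ = 0.285140,  By = cos φ₂ sin Δλ = -0.208605
φₘ = atan2(sin φ₁ + sin φ₂, √((cos φ₁ + Bx)² + By²)) = 69.54938°
λₘ = λ₁ + atan2(By, cos φ₁ + Bx) = -102.16403°

69.549°N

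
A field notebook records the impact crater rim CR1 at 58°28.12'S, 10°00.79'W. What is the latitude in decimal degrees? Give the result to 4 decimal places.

58° + 28.12′/60 = 58 + 0.46867 = 58.4687°

58.4687°S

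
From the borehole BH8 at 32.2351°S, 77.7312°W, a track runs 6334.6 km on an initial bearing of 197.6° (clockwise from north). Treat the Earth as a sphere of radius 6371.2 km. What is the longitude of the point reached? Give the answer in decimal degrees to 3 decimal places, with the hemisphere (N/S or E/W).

159.900°W

δ = d/R = 6334.6/6371.2 = 0.994255 rad
φ₂ = arcsin(sin φ₁ cos δ + cos φ₁ sin δ cos θ)
   = arcsin(-0.53339·0.54513 + 0.84587·0.83835·-0.95319) = -75.17432°
λ₂ = λ₁ + atan2(sin θ sin δ cos φ₁, cos δ − sin φ₁ sin φ₂) = -159.90025°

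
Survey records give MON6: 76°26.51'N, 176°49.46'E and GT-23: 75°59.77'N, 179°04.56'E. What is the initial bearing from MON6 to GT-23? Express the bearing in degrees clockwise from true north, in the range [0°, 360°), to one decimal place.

MON6: φ = +76.44183°, λ = +176.82433°
GT-23: φ = +75.99617°, λ = +179.07600°
Δλ = 2.2517°
y = sin Δλ · cos φ₂ = 0.009507
x = cos φ₁ sin φ₂ − sin φ₁ cos φ₂ cos Δλ = -0.007597
θ = atan2(y, x) = 128.6257° → 128.6257° (mod 360°)

128.6°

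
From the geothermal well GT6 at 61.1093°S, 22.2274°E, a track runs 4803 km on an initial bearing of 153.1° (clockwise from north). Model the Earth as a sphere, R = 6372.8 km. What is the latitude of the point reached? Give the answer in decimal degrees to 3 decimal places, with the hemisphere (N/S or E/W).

68.952°S

δ = d/R = 4803/6372.8 = 0.753672 rad
φ₂ = arcsin(sin φ₁ cos δ + cos φ₁ sin δ cos θ)
   = arcsin(-0.87554·0.72918 + 0.48314·0.68432·-0.89180) = -68.95171°
λ₂ = λ₁ + atan2(sin θ sin δ cos φ₁, cos δ − sin φ₁ sin φ₂) = 142.67946°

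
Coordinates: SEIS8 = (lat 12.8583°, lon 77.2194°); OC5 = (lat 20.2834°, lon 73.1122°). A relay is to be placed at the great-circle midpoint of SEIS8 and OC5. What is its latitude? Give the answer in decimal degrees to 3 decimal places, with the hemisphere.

Bx = cos φ₂ cos Δλ = 0.935580,  By = cos φ₂ sin Δλ = -0.067181
φₘ = atan2(sin φ₁ + sin φ₂, √((cos φ₁ + Bx)² + By²)) = 16.58091°
λₘ = λ₁ + atan2(By, cos φ₁ + Bx) = 75.20547°

16.581°N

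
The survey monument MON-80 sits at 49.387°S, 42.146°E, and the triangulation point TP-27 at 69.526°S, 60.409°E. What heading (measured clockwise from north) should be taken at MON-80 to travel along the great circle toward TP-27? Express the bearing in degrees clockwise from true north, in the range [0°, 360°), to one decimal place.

Δλ = 18.2630°
y = sin Δλ · cos φ₂ = 0.109615
x = cos φ₁ sin φ₂ − sin φ₁ cos φ₂ cos Δλ = -0.357674
θ = atan2(y, x) = 162.9615° → 162.9615° (mod 360°)

163.0°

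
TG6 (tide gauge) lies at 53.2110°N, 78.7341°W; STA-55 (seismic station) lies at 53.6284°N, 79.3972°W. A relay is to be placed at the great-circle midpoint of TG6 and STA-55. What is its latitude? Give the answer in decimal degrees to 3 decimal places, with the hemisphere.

53.420°N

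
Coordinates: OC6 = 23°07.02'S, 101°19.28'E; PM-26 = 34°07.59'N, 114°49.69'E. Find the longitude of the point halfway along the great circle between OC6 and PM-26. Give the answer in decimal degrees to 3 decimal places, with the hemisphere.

OC6: φ = -23.11700°, λ = +101.32133°
PM-26: φ = +34.12650°, λ = +114.82817°
Bx = cos φ₂ cos Δλ = 0.804906,  By = cos φ₂ sin Δλ = 0.193342
φₘ = atan2(sin φ₁ + sin φ₂, √((cos φ₁ + Bx)² + By²)) = 5.54287°
λₘ = λ₁ + atan2(By, cos φ₁ + Bx) = 107.71793°

107.718°E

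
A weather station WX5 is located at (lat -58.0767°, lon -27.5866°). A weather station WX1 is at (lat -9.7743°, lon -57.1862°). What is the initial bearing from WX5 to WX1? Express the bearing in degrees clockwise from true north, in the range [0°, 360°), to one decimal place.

322.6°

Δλ = -29.5996°
y = sin Δλ · cos φ₂ = -0.486766
x = cos φ₁ sin φ₂ − sin φ₁ cos φ₂ cos Δλ = 0.637510
θ = atan2(y, x) = -37.3633° → 322.6367° (mod 360°)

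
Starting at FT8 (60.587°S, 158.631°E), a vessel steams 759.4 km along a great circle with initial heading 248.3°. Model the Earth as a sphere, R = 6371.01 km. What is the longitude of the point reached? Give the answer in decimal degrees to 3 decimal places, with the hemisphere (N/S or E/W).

δ = d/R = 759.4/6371.01 = 0.119196 rad
φ₂ = arcsin(sin φ₁ cos δ + cos φ₁ sin δ cos θ)
   = arcsin(-0.87110·0.99290 + 0.49110·0.11891·-0.36975) = -62.43846°
λ₂ = λ₁ + atan2(sin θ sin δ cos φ₁, cos δ − sin φ₁ sin φ₂) = 144.81604°

144.816°E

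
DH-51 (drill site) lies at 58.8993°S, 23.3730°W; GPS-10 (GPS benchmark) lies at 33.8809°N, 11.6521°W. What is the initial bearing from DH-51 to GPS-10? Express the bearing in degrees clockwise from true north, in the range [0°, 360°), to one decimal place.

9.7°

Δλ = 11.7209°
y = sin Δλ · cos φ₂ = 0.168650
x = cos φ₁ sin φ₂ − sin φ₁ cos φ₂ cos Δλ = 0.984001
θ = atan2(y, x) = 9.7256° → 9.7256° (mod 360°)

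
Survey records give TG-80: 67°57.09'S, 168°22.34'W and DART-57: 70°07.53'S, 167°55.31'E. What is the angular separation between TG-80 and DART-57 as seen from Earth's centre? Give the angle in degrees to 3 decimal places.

TG-80: φ = -67.95150°, λ = -168.37233°
DART-57: φ = -70.12550°, λ = +167.92183°
Δφ = -2.1740°,  Δλ = -23.7058°
a = sin²(Δφ/2) + cos φ₁ cos φ₂ sin²(Δλ/2) = 0.005744
c = 2·arcsin(√a) = 0.151724 rad = 8.6931°

8.693°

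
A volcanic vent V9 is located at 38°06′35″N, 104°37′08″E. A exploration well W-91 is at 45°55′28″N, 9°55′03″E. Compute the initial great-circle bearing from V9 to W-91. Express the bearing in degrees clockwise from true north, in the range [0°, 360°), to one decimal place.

V9: φ = +38.10972°, λ = +104.61889°
W-91: φ = +45.92444°, λ = +9.91750°
Δλ = -94.7014°
y = sin Δλ · cos φ₂ = -0.693266
x = cos φ₁ sin φ₂ − sin φ₁ cos φ₂ cos Δλ = 0.600464
θ = atan2(y, x) = -49.1029° → 310.8971° (mod 360°)

310.9°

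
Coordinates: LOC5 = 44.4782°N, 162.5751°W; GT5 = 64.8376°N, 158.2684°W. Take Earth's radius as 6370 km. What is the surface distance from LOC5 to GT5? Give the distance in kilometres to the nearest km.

Δφ = 20.3594°,  Δλ = 4.3067°
a = sin²(Δφ/2) + cos φ₁ cos φ₂ sin²(Δλ/2) = 0.031664
c = 2·arcsin(√a) = 0.357793 rad = 20.5000°
d = R·c = 6370 × 0.357793 = 2279.1 km

2279 km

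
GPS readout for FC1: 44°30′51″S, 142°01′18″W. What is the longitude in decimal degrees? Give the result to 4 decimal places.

142.0217°W

142° + 1′/60 + 18″/3600 = 142 + 0.01667 + 0.00500 = 142.0217°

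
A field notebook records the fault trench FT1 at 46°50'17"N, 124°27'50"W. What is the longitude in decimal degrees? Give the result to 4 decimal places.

124° + 27′/60 + 50″/3600 = 124 + 0.45000 + 0.01389 = 124.4639°

124.4639°W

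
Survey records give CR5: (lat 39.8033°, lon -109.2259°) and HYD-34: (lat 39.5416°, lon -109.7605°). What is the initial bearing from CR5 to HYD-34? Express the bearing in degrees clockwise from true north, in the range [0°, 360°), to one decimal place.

Δλ = -0.5346°
y = sin Δλ · cos φ₂ = -0.007195
x = cos φ₁ sin φ₂ − sin φ₁ cos φ₂ cos Δλ = -0.004546
θ = atan2(y, x) = -122.2851° → 237.7149° (mod 360°)

237.7°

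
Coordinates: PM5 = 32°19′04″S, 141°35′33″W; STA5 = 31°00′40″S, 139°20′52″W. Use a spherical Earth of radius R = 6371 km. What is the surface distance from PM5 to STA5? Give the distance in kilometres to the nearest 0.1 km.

PM5: φ = -32.31778°, λ = -141.59250°
STA5: φ = -31.01111°, λ = -139.34778°
Δφ = 1.3067°,  Δλ = 2.2447°
a = sin²(Δφ/2) + cos φ₁ cos φ₂ sin²(Δλ/2) = 0.000408
c = 2·arcsin(√a) = 0.040397 rad = 2.3146°
d = R·c = 6371 × 0.040397 = 257.4 km

257.4 km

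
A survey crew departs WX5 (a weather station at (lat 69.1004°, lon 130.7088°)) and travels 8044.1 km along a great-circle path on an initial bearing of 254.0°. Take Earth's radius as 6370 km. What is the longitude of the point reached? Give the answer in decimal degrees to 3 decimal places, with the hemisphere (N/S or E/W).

δ = d/R = 8044.1/6370 = 1.262810 rad
φ₂ = arcsin(sin φ₁ cos δ + cos φ₁ sin δ cos θ)
   = arcsin(0.93421·0.30314 + 0.35673·0.95295·-0.27564) = 10.92326°
λ₂ = λ₁ + atan2(sin θ sin δ cos φ₁, cos δ − sin φ₁ sin φ₂) = 61.81200°

61.812°E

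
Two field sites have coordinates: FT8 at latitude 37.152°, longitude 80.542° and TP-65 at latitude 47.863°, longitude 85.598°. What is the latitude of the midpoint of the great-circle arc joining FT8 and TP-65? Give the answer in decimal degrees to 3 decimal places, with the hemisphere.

42.535°N

Bx = cos φ₂ cos Δλ = 0.668295,  By = cos φ₂ sin Δλ = 0.059126
φₘ = atan2(sin φ₁ + sin φ₂, √((cos φ₁ + Bx)² + By²)) = 42.53508°
λₘ = λ₁ + atan2(By, cos φ₁ + Bx) = 82.85265°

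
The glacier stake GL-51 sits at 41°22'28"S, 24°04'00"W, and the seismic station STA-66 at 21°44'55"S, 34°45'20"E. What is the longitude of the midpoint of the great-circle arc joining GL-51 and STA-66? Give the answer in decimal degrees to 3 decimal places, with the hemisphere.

GL-51: φ = -41.37444°, λ = -24.06667°
STA-66: φ = -21.74861°, λ = +34.75556°
Bx = cos φ₂ cos Δλ = 0.480845,  By = cos φ₂ sin Δλ = 0.794665
φₘ = atan2(sin φ₁ + sin φ₂, √((cos φ₁ + Bx)² + By²)) = -35.14170°
λₘ = λ₁ + atan2(By, cos φ₁ + Bx) = 8.77204°

8.772°E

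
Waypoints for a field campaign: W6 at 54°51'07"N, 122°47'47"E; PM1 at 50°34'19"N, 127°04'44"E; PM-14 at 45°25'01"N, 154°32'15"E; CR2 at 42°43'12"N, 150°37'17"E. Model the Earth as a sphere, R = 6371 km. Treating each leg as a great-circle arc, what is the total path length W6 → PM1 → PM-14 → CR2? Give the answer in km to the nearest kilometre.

3098 km

W6: φ = +54.85194°, λ = +122.79639°
PM1: φ = +50.57194°, λ = +127.07889°
PM-14: φ = +45.41694°, λ = +154.53750°
CR2: φ = +42.72000°, λ = +150.62139°
W6→PM1: c = 0.087316 rad, d = 556.29 km
PM1→PM-14: c = 0.330956 rad, d = 2108.52 km
PM-14→CR2: c = 0.068009 rad, d = 433.29 km
Total = 556.29 + 2108.52 + 433.29 = 3098.09 km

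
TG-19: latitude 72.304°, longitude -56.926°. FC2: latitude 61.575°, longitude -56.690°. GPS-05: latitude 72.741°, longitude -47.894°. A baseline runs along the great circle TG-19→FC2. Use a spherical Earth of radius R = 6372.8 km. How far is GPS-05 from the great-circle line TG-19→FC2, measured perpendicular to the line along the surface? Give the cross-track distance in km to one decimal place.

297.7 km

δ₁₃ = central angle TG-19→GPS-05 = 0.047907 rad  (haversine)
θ₁₃ = bearing TG-19→GPS-05 = 76.559°,  θ₁₂ = bearing TG-19→FC2 = 179.397°
dₓₜ = R·arcsin(sin δ₁₃ · sin(θ₁₃ − θ₁₂)) = 6372.8·arcsin(0.04789·sin(-102.838°)) = -297.661 km
|dₓₜ| = 297.661 km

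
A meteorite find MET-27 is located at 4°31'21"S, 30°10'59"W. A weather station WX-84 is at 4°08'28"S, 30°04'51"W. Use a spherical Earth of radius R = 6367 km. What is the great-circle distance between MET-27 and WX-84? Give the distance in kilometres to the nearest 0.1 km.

43.9 km

MET-27: φ = -4.52250°, λ = -30.18306°
WX-84: φ = -4.14111°, λ = -30.08083°
Δφ = 0.3814°,  Δλ = 0.1022°
a = sin²(Δφ/2) + cos φ₁ cos φ₂ sin²(Δλ/2) = 0.000012
c = 2·arcsin(√a) = 0.006890 rad = 0.3948°
d = R·c = 6367 × 0.006890 = 43.9 km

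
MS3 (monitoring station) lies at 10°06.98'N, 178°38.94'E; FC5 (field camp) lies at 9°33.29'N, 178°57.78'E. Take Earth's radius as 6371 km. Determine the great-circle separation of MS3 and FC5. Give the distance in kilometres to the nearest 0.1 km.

MS3: φ = +10.11633°, λ = +178.64900°
FC5: φ = +9.55483°, λ = +178.96300°
Δφ = -0.5615°,  Δλ = 0.3140°
a = sin²(Δφ/2) + cos φ₁ cos φ₂ sin²(Δλ/2) = 0.000031
c = 2·arcsin(√a) = 0.011189 rad = 0.6411°
d = R·c = 6371 × 0.011189 = 71.3 km

71.3 km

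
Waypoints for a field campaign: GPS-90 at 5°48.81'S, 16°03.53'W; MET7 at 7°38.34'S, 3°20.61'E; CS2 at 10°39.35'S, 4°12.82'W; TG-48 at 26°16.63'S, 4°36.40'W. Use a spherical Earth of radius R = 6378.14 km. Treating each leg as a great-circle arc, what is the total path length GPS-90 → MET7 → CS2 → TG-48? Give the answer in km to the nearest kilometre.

4790 km

GPS-90: φ = -5.81350°, λ = -16.05883°
MET7: φ = -7.63900°, λ = +3.34350°
CS2: φ = -10.65583°, λ = -4.21367°
TG-48: φ = -26.27717°, λ = -4.60667°
GPS-90→MET7: c = 0.337773 rad, d = 2154.36 km
MET7→CS2: c = 0.140445 rad, d = 895.78 km
CS2→TG-48: c = 0.272721 rad, d = 1739.45 km
Total = 2154.36 + 895.78 + 1739.45 = 4789.59 km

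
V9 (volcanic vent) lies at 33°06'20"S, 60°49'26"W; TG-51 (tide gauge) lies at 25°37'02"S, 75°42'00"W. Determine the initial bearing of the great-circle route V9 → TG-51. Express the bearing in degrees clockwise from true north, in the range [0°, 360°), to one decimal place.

V9: φ = -33.10556°, λ = -60.82389°
TG-51: φ = -25.61722°, λ = -75.70000°
Δλ = -14.8761°
y = sin Δλ · cos φ₂ = -0.231494
x = cos φ₁ sin φ₂ − sin φ₁ cos φ₂ cos Δλ = 0.113817
θ = atan2(y, x) = -63.8183° → 296.1817° (mod 360°)

296.2°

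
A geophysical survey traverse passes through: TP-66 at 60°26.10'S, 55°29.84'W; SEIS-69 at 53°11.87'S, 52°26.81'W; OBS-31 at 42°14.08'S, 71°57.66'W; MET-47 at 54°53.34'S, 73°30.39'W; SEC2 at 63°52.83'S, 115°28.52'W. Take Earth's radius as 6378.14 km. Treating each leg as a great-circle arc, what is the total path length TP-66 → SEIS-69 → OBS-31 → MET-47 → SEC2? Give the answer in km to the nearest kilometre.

6656 km

TP-66: φ = -60.43500°, λ = -55.49733°
SEIS-69: φ = -53.19783°, λ = -52.44683°
OBS-31: φ = -42.23467°, λ = -71.96100°
MET-47: φ = -54.88900°, λ = -73.50650°
SEC2: φ = -63.88050°, λ = -115.47533°
TP-66→SEIS-69: c = 0.129595 rad, d = 826.57 km
SEIS-69→OBS-31: c = 0.296817 rad, d = 1893.14 km
OBS-31→MET-47: c = 0.221566 rad, d = 1413.18 km
MET-47→SEC2: c = 0.395602 rad, d = 2523.20 km
Total = 826.57 + 1893.14 + 1413.18 + 2523.20 = 6656.09 km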